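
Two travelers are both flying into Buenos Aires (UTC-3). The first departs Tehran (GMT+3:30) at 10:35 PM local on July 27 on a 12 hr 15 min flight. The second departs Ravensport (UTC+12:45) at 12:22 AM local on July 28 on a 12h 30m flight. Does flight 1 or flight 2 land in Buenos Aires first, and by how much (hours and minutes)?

the second, by 7 hours 13 minutes

Flight 1 in UTC: 10:35 PM − 3:30 = 7:05 PM on Jul 27.
+12 hours and 15 minutes → arrive 7:20 AM UTC on Jul 28.
Flight 2 in UTC: 12:22 AM − 12:45 = 11:37 AM on Jul 27.
+12 hours 30 minutes → arrive 12:07 AM UTC on Jul 28.
Flight 2 lands earlier by 7 hours 13 minutes.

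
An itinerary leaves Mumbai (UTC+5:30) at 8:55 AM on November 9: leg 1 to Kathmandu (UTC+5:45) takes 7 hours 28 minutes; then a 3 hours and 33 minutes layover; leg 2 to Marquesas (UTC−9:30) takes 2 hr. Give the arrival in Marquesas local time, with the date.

Convert departure to UTC: 8:55 AM − 5:30 = 3:25 AM UTC on Nov 9.
Add 7 hours and 28 minutes leg 1 → 10:53 AM UTC.
Add 3 hours and 33 minutes layover in Kathmandu → 2:26 PM UTC.
Add 2 hours leg 2 → 4:26 PM UTC.
Marquesas is UTC−9:30, so local arrival = 4:26 PM − 9:30 = 6:56 AM on Nov 9.

6:56 AM on November 9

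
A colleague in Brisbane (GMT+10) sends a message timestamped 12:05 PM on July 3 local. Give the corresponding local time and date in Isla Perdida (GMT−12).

2:05 PM on July 2

Isla Perdida is 22:00 behind Brisbane.
Shift by the zone difference: 12:05 PM − 22:00 = 2:05 PM on Jul 2 in Isla Perdida.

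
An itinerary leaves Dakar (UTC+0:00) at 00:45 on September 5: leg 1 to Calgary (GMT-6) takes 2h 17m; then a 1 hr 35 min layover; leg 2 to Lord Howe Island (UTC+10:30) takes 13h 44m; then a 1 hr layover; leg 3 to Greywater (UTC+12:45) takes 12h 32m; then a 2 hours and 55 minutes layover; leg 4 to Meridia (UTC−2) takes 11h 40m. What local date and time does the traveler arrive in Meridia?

20:28 on Sep 6

Dakar is at UTC+0, so departure is already 00:45 UTC on Sep 5.
Add 2 hours and 17 minutes leg 1 → 03:02 UTC.
Add 1 hour and 35 minutes layover in Calgary → 04:37 UTC.
Add 13 hours 44 minutes leg 2 → 18:21 UTC.
Add 1 hour layover in Lord Howe Island → 19:21 UTC.
Add 12 hours and 32 minutes leg 3 → 07:53 UTC (Sep 6).
Add 2 hours and 55 minutes layover in Greywater → 10:48 UTC.
Add 11 hours and 40 minutes leg 4 → 22:28 UTC.
Meridia is UTC−2:00, so local arrival = 22:28 − 2:00 = 20:28 on Sep 6.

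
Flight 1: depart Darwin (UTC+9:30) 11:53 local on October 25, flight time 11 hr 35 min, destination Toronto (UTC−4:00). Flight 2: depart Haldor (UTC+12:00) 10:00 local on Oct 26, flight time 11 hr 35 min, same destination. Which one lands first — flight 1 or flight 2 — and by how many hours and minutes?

Flight 1 in UTC: 11:53 − 9:30 = 02:23 on Oct 25.
+11 hours and 35 minutes → arrive 13:58 UTC on Oct 25.
Flight 2 in UTC: 10:00 − 12:00 = 22:00 on Oct 25.
+11 hours 35 minutes → arrive 09:35 UTC on Oct 26.
Flight 1 lands earlier by 19 hours 37 minutes.

the first, by 19 hours 37 minutes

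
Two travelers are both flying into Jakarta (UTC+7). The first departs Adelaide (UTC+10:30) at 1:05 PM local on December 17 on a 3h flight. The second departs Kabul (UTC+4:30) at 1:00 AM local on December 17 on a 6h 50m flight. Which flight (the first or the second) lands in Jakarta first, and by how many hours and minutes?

the second, by 2 hours 15 minutes

Flight 1 in UTC: 1:05 PM − 10:30 = 2:35 AM on Dec 17.
+3 hours → arrive 5:35 AM UTC on Dec 17.
Flight 2 in UTC: 1:00 AM − 4:30 = 8:30 PM on Dec 16.
+6 hours 50 minutes → arrive 3:20 AM UTC on Dec 17.
Flight 2 lands earlier by 2 hours 15 minutes.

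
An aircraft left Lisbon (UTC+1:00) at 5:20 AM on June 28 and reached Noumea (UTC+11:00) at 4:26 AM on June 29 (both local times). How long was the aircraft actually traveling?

Departure in UTC: 5:20 AM − 1:00 = 4:20 AM on Jun 28.
Arrival in UTC: 4:26 AM − 11:00 = 5:26 PM on Jun 28.
Elapsed = 5:26 PM − 4:20 AM = 13 hours 6 minutes.

13 hours 6 minutes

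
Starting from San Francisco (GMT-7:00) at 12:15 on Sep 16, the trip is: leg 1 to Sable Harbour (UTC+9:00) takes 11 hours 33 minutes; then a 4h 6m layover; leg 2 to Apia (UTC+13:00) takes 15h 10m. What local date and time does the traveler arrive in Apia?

15:04 on September 18

Convert departure to UTC: 12:15 + 7:00 = 19:15 UTC on Sep 16.
Add 11 hours and 33 minutes leg 1 → 06:48 UTC (Sep 17).
Add 4 hours and 6 minutes layover in Sable Harbour → 10:54 UTC.
Add 15 hours 10 minutes leg 2 → 02:04 UTC (Sep 18).
Apia is UTC+13:00, so local arrival = 02:04 + 13:00 = 15:04 on Sep 18.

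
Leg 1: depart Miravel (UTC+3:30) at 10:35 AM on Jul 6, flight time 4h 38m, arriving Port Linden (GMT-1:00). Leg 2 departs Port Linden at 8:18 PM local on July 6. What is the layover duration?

9 hours 35 minutes

Convert departure to UTC: 10:35 AM − 3:30 = 7:05 AM UTC on Jul 6.
Add 4 hours 38 minutes flight time → 11:43 AM UTC.
Port Linden is UTC−1:00, so local arrival = 11:43 AM − 1:00 = 10:43 AM on Jul 6.
Layover = 8:18 PM − 10:43 AM = 9 hours 35 minutes.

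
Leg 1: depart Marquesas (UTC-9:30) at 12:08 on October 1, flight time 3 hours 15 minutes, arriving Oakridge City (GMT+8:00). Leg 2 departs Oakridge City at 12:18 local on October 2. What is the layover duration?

3 hours 25 minutes

Convert departure to UTC: 12:08 + 9:30 = 21:38 UTC on Oct 1.
Add 3 hours and 15 minutes flight time → 00:53 UTC (Oct 2).
Oakridge City is UTC+8:00, so local arrival = 00:53 + 8:00 = 08:53 on Oct 2.
Layover = 12:18 − 08:53 = 3 hours 25 minutes.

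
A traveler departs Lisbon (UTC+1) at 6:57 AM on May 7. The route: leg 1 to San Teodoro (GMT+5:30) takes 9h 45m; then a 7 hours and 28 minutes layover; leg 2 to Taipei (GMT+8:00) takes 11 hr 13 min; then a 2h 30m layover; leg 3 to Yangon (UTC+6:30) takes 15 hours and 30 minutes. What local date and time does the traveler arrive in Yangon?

10:53 AM on May 9

Convert departure to UTC: 6:57 AM − 1:00 = 5:57 AM UTC on May 7.
Add 9 hours and 45 minutes leg 1 → 3:42 PM UTC.
Add 7 hours 28 minutes layover in San Teodoro → 11:10 PM UTC.
Add 11 hours 13 minutes leg 2 → 10:23 AM UTC (May 8).
Add 2 hours and 30 minutes layover in Taipei → 12:53 PM UTC.
Add 15 hours 30 minutes leg 3 → 4:23 AM UTC (May 9).
Yangon is UTC+6:30, so local arrival = 4:23 AM + 6:30 = 10:53 AM on May 9.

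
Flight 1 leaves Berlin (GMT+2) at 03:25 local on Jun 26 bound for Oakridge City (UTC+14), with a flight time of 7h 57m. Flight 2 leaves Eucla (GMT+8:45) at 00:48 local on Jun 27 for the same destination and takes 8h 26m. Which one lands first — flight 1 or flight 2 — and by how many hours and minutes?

Flight 1 in UTC: 03:25 − 2:00 = 01:25 on Jun 26.
+7 hours and 57 minutes → arrive 09:22 UTC on Jun 26.
Flight 2 in UTC: 00:48 − 8:45 = 16:03 on Jun 26.
+8 hours 26 minutes → arrive 00:29 UTC on Jun 27.
Flight 1 lands earlier by 15 hours 7 minutes.

the first, by 15 hours 7 minutes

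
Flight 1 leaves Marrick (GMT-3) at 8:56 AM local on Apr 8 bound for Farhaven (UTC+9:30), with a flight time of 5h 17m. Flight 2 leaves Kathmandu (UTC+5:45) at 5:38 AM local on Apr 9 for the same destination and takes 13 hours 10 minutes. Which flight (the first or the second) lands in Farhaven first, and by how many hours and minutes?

Flight 1 in UTC: 8:56 AM + 3:00 = 11:56 AM on Apr 8.
+5 hours and 17 minutes → arrive 5:13 PM UTC on Apr 8.
Flight 2 in UTC: 5:38 AM − 5:45 = 11:53 PM on Apr 8.
+13 hours 10 minutes → arrive 1:03 PM UTC on Apr 9.
Flight 1 lands earlier by 19 hours 50 minutes.

the first, by 19 hours 50 minutes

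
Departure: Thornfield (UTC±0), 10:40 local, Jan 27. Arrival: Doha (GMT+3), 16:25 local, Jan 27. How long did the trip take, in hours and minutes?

Departure is already UTC: 10:40 on Jan 27.
Arrival in UTC: 16:25 − 3:00 = 13:25 on Jan 27.
Elapsed = 13:25 − 10:40 = 2 hours 45 minutes.

2 hours 45 minutes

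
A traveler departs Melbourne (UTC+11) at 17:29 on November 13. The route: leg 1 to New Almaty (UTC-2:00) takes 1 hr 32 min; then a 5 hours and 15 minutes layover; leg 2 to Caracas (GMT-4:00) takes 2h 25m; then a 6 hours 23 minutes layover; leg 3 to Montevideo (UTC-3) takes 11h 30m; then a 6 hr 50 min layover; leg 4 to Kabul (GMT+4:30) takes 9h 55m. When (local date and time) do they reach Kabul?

06:49 on November 15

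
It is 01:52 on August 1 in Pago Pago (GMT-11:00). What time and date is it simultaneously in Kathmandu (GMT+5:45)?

18:37 on August 1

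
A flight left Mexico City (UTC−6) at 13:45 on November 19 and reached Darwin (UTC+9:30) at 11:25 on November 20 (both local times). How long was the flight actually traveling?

6 hours 10 minutes

Departure in UTC: 13:45 + 6:00 = 19:45 on Nov 19.
Arrival in UTC: 11:25 − 9:30 = 01:55 on Nov 20.
Elapsed = 01:55 − 19:45 (+1 day) = 6 hours 10 minutes.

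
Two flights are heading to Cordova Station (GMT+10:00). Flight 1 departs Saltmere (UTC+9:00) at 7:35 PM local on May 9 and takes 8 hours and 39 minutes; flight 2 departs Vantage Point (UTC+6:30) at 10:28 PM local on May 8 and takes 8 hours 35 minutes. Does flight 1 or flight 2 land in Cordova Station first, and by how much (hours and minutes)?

the second, by 18 hours 41 minutes

Flight 1 in UTC: 7:35 PM − 9:00 = 10:35 AM on May 9.
+8 hours 39 minutes → arrive 7:14 PM UTC on May 9.
Flight 2 in UTC: 10:28 PM − 6:30 = 3:58 PM on May 8.
+8 hours and 35 minutes → arrive 12:33 AM UTC on May 9.
Flight 2 lands earlier by 18 hours 41 minutes.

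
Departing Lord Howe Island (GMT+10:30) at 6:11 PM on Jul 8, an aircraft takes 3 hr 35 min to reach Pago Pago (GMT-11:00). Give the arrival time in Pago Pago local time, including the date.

12:16 AM on July 8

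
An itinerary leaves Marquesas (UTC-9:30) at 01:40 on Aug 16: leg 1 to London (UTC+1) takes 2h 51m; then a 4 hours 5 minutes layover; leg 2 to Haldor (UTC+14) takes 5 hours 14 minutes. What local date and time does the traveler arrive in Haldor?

13:20 on Aug 17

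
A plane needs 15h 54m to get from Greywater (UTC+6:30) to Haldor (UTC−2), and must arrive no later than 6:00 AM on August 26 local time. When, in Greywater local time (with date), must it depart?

10:36 PM on Aug 25

Target arrival in UTC: 6:00 AM + 2:00 = 8:00 AM on Aug 26.
Subtract 15 hours and 54 minutes → departure 4:06 PM UTC on Aug 25.
Greywater is UTC+6:30: 4:06 PM + 6:30 = 10:36 PM on Aug 25.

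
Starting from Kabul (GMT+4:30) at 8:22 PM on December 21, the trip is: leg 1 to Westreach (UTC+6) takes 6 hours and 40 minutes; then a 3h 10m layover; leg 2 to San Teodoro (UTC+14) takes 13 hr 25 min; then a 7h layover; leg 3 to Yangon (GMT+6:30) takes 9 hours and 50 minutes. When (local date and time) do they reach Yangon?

2:27 PM on December 23

Convert departure to UTC: 8:22 PM − 4:30 = 3:52 PM UTC on Dec 21.
Add 6 hours 40 minutes leg 1 → 10:32 PM UTC.
Add 3 hours 10 minutes layover in Westreach → 1:42 AM UTC (Dec 22).
Add 13 hours 25 minutes leg 2 → 3:07 PM UTC.
Add 7 hours layover in San Teodoro → 10:07 PM UTC.
Add 9 hours and 50 minutes leg 3 → 7:57 AM UTC (Dec 23).
Yangon is UTC+6:30, so local arrival = 7:57 AM + 6:30 = 2:27 PM on Dec 23.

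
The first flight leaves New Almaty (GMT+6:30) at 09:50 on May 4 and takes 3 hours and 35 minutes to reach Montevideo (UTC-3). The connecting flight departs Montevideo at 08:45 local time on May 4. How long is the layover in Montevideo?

4 hours 50 minutes

Convert departure to UTC: 09:50 − 6:30 = 03:20 UTC on May 4.
Add 3 hours 35 minutes flight time → 06:55 UTC.
Montevideo is UTC−3:00, so local arrival = 06:55 − 3:00 = 03:55 on May 4.
Layover = 08:45 − 03:55 = 4 hours 50 minutes.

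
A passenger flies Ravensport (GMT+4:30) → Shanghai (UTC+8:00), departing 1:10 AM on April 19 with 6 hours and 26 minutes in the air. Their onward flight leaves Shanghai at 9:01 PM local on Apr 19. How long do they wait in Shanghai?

9 hours 55 minutes

Convert departure to UTC: 1:10 AM − 4:30 = 8:40 PM UTC on Apr 18.
Add 6 hours 26 minutes flight time → 3:06 AM UTC (Apr 19).
Shanghai is UTC+8:00, so local arrival = 3:06 AM + 8:00 = 11:06 AM on Apr 19.
Layover = 9:01 PM − 11:06 AM = 9 hours 55 minutes.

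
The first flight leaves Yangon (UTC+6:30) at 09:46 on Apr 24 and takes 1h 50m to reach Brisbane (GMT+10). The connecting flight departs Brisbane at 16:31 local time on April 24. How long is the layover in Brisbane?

1 hour 25 minutes

Convert departure to UTC: 09:46 − 6:30 = 03:16 UTC on Apr 24.
Add 1 hour 50 minutes flight time → 05:06 UTC.
Brisbane is UTC+10:00, so local arrival = 05:06 + 10:00 = 15:06 on Apr 24.
Layover = 16:31 − 15:06 = 1 hour 25 minutes.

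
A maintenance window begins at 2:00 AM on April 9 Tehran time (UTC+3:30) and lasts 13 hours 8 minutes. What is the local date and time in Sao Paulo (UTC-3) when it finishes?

8:38 AM on April 9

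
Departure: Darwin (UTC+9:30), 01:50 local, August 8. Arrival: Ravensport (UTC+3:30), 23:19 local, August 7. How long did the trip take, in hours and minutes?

Ravensport is 6:00 behind Darwin.
Clock-face elapsed time (ignoring zones) is −2 hours 31 minutes.
Actual elapsed = −2 hours 31 minutes + 6:00 = 3 hours 29 minutes.

3 hours 29 minutes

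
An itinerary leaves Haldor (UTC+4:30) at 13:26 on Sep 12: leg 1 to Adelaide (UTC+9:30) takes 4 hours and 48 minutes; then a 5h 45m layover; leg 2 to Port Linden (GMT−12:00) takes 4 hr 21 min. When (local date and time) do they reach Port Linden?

11:50 on September 12

Convert departure to UTC: 13:26 − 4:30 = 08:56 UTC on Sep 12.
Add 4 hours 48 minutes leg 1 → 13:44 UTC.
Add 5 hours and 45 minutes layover in Adelaide → 19:29 UTC.
Add 4 hours and 21 minutes leg 2 → 23:50 UTC.
Port Linden is UTC−12:00, so local arrival = 23:50 − 12:00 = 11:50 on Sep 12.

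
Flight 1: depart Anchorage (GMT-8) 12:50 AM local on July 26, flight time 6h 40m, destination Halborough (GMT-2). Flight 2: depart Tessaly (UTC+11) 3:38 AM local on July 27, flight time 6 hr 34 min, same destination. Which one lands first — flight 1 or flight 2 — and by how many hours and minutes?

Flight 1 in UTC: 12:50 AM + 8:00 = 8:50 AM on Jul 26.
+6 hours and 40 minutes → arrive 3:30 PM UTC on Jul 26.
Flight 2 in UTC: 3:38 AM − 11:00 = 4:38 PM on Jul 26.
+6 hours 34 minutes → arrive 11:12 PM UTC on Jul 26.
Flight 1 lands earlier by 7 hours 42 minutes.

the first, by 7 hours 42 minutes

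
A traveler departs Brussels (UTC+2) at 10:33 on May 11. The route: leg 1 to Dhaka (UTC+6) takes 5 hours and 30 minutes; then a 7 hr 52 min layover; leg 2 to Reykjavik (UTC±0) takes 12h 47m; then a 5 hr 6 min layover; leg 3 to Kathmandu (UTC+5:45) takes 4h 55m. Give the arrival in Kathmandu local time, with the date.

Convert departure to UTC: 10:33 − 2:00 = 08:33 UTC on May 11.
Add 5 hours 30 minutes leg 1 → 14:03 UTC.
Add 7 hours 52 minutes layover in Dhaka → 21:55 UTC.
Add 12 hours and 47 minutes leg 2 → 10:42 UTC (May 12).
Add 5 hours 6 minutes layover in Reykjavik → 15:48 UTC.
Add 4 hours 55 minutes leg 3 → 20:43 UTC.
Kathmandu is UTC+5:45, so local arrival = 20:43 + 5:45 = 02:28 on May 13.

02:28 on May 13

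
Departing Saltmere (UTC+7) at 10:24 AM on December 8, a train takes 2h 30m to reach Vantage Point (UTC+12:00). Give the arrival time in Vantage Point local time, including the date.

Convert departure to UTC: 10:24 AM − 7:00 = 3:24 AM UTC on Dec 8.
Add 2 hours 30 minutes travel time → 5:54 AM UTC.
Vantage Point is UTC+12:00, so local arrival = 5:54 AM + 12:00 = 5:54 PM on Dec 8.

5:54 PM on December 8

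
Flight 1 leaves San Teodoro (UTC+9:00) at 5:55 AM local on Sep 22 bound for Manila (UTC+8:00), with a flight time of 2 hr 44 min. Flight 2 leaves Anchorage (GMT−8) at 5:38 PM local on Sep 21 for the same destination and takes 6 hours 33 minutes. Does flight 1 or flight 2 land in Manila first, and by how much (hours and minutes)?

the first, by 8 hours 32 minutes

Flight 1 in UTC: 5:55 AM − 9:00 = 8:55 PM on Sep 21.
+2 hours 44 minutes → arrive 11:39 PM UTC on Sep 21.
Flight 2 in UTC: 5:38 PM + 8:00 = 1:38 AM on Sep 22.
+6 hours 33 minutes → arrive 8:11 AM UTC on Sep 22.
Flight 1 lands earlier by 8 hours 32 minutes.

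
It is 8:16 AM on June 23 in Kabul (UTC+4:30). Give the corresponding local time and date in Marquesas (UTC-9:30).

In UTC: 8:16 AM − 4:30 = 3:46 AM on Jun 23.
Marquesas is UTC−9:30: 3:46 AM − 9:30 = 6:16 PM on Jun 22.

6:16 PM on June 22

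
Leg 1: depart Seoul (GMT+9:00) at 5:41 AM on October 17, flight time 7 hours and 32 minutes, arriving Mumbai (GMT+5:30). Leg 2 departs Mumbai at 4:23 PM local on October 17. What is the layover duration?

Convert departure to UTC: 5:41 AM − 9:00 = 8:41 PM UTC on Oct 16.
Add 7 hours and 32 minutes flight time → 4:13 AM UTC (Oct 17).
Mumbai is UTC+5:30, so local arrival = 4:13 AM + 5:30 = 9:43 AM on Oct 17.
Layover = 4:23 PM − 9:43 AM = 6 hours 40 minutes.

6 hours 40 minutes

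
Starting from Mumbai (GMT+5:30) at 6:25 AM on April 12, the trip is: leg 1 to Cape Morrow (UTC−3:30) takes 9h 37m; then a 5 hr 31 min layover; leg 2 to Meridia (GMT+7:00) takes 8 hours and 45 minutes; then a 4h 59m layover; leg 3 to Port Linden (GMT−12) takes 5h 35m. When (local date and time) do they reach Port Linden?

Convert departure to UTC: 6:25 AM − 5:30 = 12:55 AM UTC on Apr 12.
Add 9 hours 37 minutes leg 1 → 10:32 AM UTC.
Add 5 hours 31 minutes layover in Cape Morrow → 4:03 PM UTC.
Add 8 hours 45 minutes leg 2 → 12:48 AM UTC (Apr 13).
Add 4 hours 59 minutes layover in Meridia → 5:47 AM UTC.
Add 5 hours and 35 minutes leg 3 → 11:22 AM UTC.
Port Linden is UTC−12:00, so local arrival = 11:22 AM − 12:00 = 11:22 PM on Apr 12.

11:22 PM on April 12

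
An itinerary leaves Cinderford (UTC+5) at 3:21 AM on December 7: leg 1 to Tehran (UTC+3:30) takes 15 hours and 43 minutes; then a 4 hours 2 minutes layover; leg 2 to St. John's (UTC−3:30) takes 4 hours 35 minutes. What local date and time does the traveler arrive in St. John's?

Convert departure to UTC: 3:21 AM − 5:00 = 10:21 PM UTC on Dec 6.
Add 15 hours 43 minutes leg 1 → 2:04 PM UTC (Dec 7).
Add 4 hours 2 minutes layover in Tehran → 6:06 PM UTC.
Add 4 hours and 35 minutes leg 2 → 10:41 PM UTC.
St. John's is UTC−3:30, so local arrival = 10:41 PM − 3:30 = 7:11 PM on Dec 7.

7:11 PM on Dec 7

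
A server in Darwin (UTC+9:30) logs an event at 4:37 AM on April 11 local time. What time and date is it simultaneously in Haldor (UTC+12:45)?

Haldor is 3:15 ahead of Darwin.
Shift by the zone difference: 4:37 AM + 3:15 = 7:52 AM on Apr 11 in Haldor.

7:52 AM on Apr 11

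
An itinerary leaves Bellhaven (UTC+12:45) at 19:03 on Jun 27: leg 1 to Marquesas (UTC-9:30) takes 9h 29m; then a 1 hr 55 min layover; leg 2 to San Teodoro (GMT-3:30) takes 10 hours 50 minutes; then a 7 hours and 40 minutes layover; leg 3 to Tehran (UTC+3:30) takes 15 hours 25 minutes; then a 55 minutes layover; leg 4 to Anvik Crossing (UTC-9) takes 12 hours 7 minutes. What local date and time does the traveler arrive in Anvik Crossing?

Convert departure to UTC: 19:03 − 12:45 = 06:18 UTC on Jun 27.
Add 9 hours 29 minutes leg 1 → 15:47 UTC.
Add 1 hour 55 minutes layover in Marquesas → 17:42 UTC.
Add 10 hours and 50 minutes leg 2 → 04:32 UTC (Jun 28).
Add 7 hours 40 minutes layover in San Teodoro → 12:12 UTC.
Add 15 hours 25 minutes leg 3 → 03:37 UTC (Jun 29).
Add 55 minutes layover in Tehran → 04:32 UTC.
Add 12 hours 7 minutes leg 4 → 16:39 UTC.
Anvik Crossing is UTC−9:00, so local arrival = 16:39 − 9:00 = 07:39 on Jun 29.

07:39 on June 29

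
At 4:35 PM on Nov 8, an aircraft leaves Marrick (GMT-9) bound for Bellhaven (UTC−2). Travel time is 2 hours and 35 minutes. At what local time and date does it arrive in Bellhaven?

2:10 AM on Nov 9

Convert departure to UTC: 4:35 PM + 9:00 = 1:35 AM UTC on Nov 9.
Add 2 hours and 35 minutes travel time → 4:10 AM UTC.
Bellhaven is UTC−2:00, so local arrival = 4:10 AM − 2:00 = 2:10 AM on Nov 9.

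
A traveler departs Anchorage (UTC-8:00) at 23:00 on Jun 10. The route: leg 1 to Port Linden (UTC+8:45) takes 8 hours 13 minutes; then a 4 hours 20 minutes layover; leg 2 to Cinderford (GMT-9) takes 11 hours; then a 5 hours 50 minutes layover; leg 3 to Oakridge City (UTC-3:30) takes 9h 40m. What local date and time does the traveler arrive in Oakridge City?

18:33 on Jun 12

Convert departure to UTC: 23:00 + 8:00 = 07:00 UTC on Jun 11.
Add 8 hours and 13 minutes leg 1 → 15:13 UTC.
Add 4 hours 20 minutes layover in Port Linden → 19:33 UTC.
Add 11 hours leg 2 → 06:33 UTC (Jun 12).
Add 5 hours and 50 minutes layover in Cinderford → 12:23 UTC.
Add 9 hours and 40 minutes leg 3 → 22:03 UTC.
Oakridge City is UTC−3:30, so local arrival = 22:03 − 3:30 = 18:33 on Jun 12.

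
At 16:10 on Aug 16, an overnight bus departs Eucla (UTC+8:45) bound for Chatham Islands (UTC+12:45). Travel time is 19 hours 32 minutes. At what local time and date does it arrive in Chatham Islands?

Convert departure to UTC: 16:10 − 8:45 = 07:25 UTC on Aug 16.
Add 19 hours and 32 minutes travel time → 02:57 UTC (Aug 17).
Chatham Islands is UTC+12:45, so local arrival = 02:57 + 12:45 = 15:42 on Aug 17.

15:42 on Aug 17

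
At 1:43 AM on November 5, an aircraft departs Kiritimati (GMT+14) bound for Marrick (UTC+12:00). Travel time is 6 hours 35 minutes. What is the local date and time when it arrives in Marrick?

Convert departure to UTC: 1:43 AM − 14:00 = 11:43 AM UTC on Nov 4.
Add 6 hours and 35 minutes travel time → 6:18 PM UTC.
Marrick is UTC+12:00, so local arrival = 6:18 PM + 12:00 = 6:18 AM on Nov 5.

6:18 AM on November 5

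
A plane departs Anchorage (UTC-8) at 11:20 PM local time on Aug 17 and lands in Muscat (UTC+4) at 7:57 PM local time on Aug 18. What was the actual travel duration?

8 hours 37 minutes

Muscat is 12:00 ahead of Anchorage.
Clock-face elapsed time (ignoring zones) is 20 hours 37 minutes.
Actual elapsed = 20 hours 37 minutes − 12:00 = 8 hours 37 minutes.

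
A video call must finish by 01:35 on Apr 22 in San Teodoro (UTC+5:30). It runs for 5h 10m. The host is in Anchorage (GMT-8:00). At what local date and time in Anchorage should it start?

06:55 on April 21

Target end time in UTC: 01:35 − 5:30 = 20:05 on Apr 21.
Subtract 5 hours and 10 minutes → start 14:55 UTC on Apr 21.
Anchorage is UTC−8:00: 14:55 − 8:00 = 06:55 on Apr 21.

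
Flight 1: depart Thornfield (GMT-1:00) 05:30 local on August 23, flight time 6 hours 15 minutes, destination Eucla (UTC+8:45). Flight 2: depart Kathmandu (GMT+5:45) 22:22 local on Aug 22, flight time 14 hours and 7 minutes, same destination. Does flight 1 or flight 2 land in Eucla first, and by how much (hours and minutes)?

Flight 1 in UTC: 05:30 + 1:00 = 06:30 on Aug 23.
+6 hours and 15 minutes → arrive 12:45 UTC on Aug 23.
Flight 2 in UTC: 22:22 − 5:45 = 16:37 on Aug 22.
+14 hours 7 minutes → arrive 06:44 UTC on Aug 23.
Flight 2 lands earlier by 6 hours 1 minute.

the second, by 6 hours 1 minute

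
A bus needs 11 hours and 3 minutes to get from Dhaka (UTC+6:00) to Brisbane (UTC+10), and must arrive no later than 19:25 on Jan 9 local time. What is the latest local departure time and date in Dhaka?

Target arrival in UTC: 19:25 − 10:00 = 09:25 on Jan 9.
Subtract 11 hours and 3 minutes → departure 22:22 UTC on Jan 8.
Dhaka is UTC+6:00: 22:22 + 6:00 = 04:22 on Jan 9.

04:22 on January 9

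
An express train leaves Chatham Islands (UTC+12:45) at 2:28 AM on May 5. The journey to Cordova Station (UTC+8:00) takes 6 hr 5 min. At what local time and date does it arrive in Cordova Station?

3:48 AM on May 5

Cordova Station is 4:45 behind Chatham Islands.
After 6 hours 5 minutes it is 8:33 AM in Chatham Islands.
Shift by the zone difference: 8:33 AM − 4:45 = 3:48 AM on May 5 in Cordova Station.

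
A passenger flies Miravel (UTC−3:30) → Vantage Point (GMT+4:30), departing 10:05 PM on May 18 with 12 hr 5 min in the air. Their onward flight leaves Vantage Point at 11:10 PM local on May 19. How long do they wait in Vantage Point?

5 hours

Convert departure to UTC: 10:05 PM + 3:30 = 1:35 AM UTC on May 19.
Add 12 hours 5 minutes flight time → 1:40 PM UTC.
Vantage Point is UTC+4:30, so local arrival = 1:40 PM + 4:30 = 6:10 PM on May 19.
Layover = 11:10 PM − 6:10 PM = 5 hours.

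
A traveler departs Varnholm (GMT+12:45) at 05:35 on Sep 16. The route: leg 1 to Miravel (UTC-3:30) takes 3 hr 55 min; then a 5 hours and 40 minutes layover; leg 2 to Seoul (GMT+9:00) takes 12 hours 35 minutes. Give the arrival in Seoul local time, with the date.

00:00 on September 17

Convert departure to UTC: 05:35 − 12:45 = 16:50 UTC on Sep 15.
Add 3 hours 55 minutes leg 1 → 20:45 UTC.
Add 5 hours 40 minutes layover in Miravel → 02:25 UTC (Sep 16).
Add 12 hours and 35 minutes leg 2 → 15:00 UTC.
Seoul is UTC+9:00, so local arrival = 15:00 + 9:00 = 00:00 on Sep 17.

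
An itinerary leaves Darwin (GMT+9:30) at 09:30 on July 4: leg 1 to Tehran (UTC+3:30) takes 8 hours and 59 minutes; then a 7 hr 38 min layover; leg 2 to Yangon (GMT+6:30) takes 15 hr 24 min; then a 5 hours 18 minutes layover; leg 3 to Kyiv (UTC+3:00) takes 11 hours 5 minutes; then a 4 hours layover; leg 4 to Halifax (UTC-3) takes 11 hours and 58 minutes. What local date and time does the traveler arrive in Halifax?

Convert departure to UTC: 09:30 − 9:30 = 00:00 UTC on Jul 4.
Add 8 hours 59 minutes leg 1 → 08:59 UTC.
Add 7 hours 38 minutes layover in Tehran → 16:37 UTC.
Add 15 hours and 24 minutes leg 2 → 08:01 UTC (Jul 5).
Add 5 hours and 18 minutes layover in Yangon → 13:19 UTC.
Add 11 hours and 5 minutes leg 3 → 00:24 UTC (Jul 6).
Add 4 hours layover in Kyiv → 04:24 UTC.
Add 11 hours and 58 minutes leg 4 → 16:22 UTC.
Halifax is UTC−3:00, so local arrival = 16:22 − 3:00 = 13:22 on Jul 6.

13:22 on Jul 6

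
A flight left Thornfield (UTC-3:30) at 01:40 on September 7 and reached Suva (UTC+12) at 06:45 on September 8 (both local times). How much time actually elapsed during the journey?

13 hours 35 minutes

Departure in UTC: 01:40 + 3:30 = 05:10 on Sep 7.
Arrival in UTC: 06:45 − 12:00 = 18:45 on Sep 7.
Elapsed = 18:45 − 05:10 = 13 hours 35 minutes.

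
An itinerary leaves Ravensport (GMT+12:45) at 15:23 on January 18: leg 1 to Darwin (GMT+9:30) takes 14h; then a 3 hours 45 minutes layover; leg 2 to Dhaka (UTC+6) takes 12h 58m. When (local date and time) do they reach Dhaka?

15:21 on Jan 19

Convert departure to UTC: 15:23 − 12:45 = 02:38 UTC on Jan 18.
Add 14 hours leg 1 → 16:38 UTC.
Add 3 hours 45 minutes layover in Darwin → 20:23 UTC.
Add 12 hours and 58 minutes leg 2 → 09:21 UTC (Jan 19).
Dhaka is UTC+6:00, so local arrival = 09:21 + 6:00 = 15:21 on Jan 19.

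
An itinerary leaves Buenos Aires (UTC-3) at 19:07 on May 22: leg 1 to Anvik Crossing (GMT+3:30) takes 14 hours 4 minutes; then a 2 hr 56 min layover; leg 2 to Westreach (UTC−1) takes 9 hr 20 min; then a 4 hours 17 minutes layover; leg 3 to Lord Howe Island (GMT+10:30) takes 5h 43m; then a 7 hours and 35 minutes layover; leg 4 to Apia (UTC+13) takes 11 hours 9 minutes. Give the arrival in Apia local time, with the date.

Convert departure to UTC: 19:07 + 3:00 = 22:07 UTC on May 22.
Add 14 hours 4 minutes leg 1 → 12:11 UTC (May 23).
Add 2 hours and 56 minutes layover in Anvik Crossing → 15:07 UTC.
Add 9 hours 20 minutes leg 2 → 00:27 UTC (May 24).
Add 4 hours and 17 minutes layover in Westreach → 04:44 UTC.
Add 5 hours and 43 minutes leg 3 → 10:27 UTC.
Add 7 hours 35 minutes layover in Lord Howe Island → 18:02 UTC.
Add 11 hours and 9 minutes leg 4 → 05:11 UTC (May 25).
Apia is UTC+13:00, so local arrival = 05:11 + 13:00 = 18:11 on May 25.

18:11 on May 25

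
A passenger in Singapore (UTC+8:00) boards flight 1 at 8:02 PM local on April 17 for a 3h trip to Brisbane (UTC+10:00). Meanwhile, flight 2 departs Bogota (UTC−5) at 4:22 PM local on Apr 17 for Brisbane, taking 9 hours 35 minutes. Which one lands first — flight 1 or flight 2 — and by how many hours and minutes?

Flight 1 in UTC: 8:02 PM − 8:00 = 12:02 PM on Apr 17.
+3 hours → arrive 3:02 PM UTC on Apr 17.
Flight 2 in UTC: 4:22 PM + 5:00 = 9:22 PM on Apr 17.
+9 hours and 35 minutes → arrive 6:57 AM UTC on Apr 18.
Flight 1 lands earlier by 15 hours 55 minutes.

the first, by 15 hours 55 minutes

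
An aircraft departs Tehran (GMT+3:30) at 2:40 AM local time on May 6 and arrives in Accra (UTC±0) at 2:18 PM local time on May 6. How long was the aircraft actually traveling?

15 hours 8 minutes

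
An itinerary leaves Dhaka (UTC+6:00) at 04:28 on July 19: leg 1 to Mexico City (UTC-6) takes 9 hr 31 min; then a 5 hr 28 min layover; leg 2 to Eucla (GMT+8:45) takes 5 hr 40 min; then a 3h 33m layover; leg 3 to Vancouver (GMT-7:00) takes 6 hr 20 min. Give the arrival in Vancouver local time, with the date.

22:00 on Jul 19

Convert departure to UTC: 04:28 − 6:00 = 22:28 UTC on Jul 18.
Add 9 hours 31 minutes leg 1 → 07:59 UTC (Jul 19).
Add 5 hours 28 minutes layover in Mexico City → 13:27 UTC.
Add 5 hours and 40 minutes leg 2 → 19:07 UTC.
Add 3 hours 33 minutes layover in Eucla → 22:40 UTC.
Add 6 hours and 20 minutes leg 3 → 05:00 UTC (Jul 20).
Vancouver is UTC−7:00, so local arrival = 05:00 − 7:00 = 22:00 on Jul 19.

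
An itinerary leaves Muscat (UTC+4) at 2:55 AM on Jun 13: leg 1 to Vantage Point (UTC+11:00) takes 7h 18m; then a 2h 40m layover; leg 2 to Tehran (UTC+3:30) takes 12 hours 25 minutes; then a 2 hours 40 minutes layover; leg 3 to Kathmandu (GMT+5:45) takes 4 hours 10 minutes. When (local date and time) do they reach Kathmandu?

Convert departure to UTC: 2:55 AM − 4:00 = 10:55 PM UTC on Jun 12.
Add 7 hours and 18 minutes leg 1 → 6:13 AM UTC (Jun 13).
Add 2 hours and 40 minutes layover in Vantage Point → 8:53 AM UTC.
Add 12 hours 25 minutes leg 2 → 9:18 PM UTC.
Add 2 hours and 40 minutes layover in Tehran → 11:58 PM UTC.
Add 4 hours 10 minutes leg 3 → 4:08 AM UTC (Jun 14).
Kathmandu is UTC+5:45, so local arrival = 4:08 AM + 5:45 = 9:53 AM on Jun 14.

9:53 AM on Jun 14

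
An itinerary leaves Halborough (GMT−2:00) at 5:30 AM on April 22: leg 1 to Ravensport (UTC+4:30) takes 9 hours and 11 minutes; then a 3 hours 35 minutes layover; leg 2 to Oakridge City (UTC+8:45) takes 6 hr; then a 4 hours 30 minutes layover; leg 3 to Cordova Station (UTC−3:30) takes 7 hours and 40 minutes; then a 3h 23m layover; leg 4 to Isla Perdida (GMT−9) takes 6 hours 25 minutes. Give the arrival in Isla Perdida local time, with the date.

3:14 PM on April 23

Convert departure to UTC: 5:30 AM + 2:00 = 7:30 AM UTC on Apr 22.
Add 9 hours and 11 minutes leg 1 → 4:41 PM UTC.
Add 3 hours and 35 minutes layover in Ravensport → 8:16 PM UTC.
Add 6 hours leg 2 → 2:16 AM UTC (Apr 23).
Add 4 hours 30 minutes layover in Oakridge City → 6:46 AM UTC.
Add 7 hours and 40 minutes leg 3 → 2:26 PM UTC.
Add 3 hours and 23 minutes layover in Cordova Station → 5:49 PM UTC.
Add 6 hours 25 minutes leg 4 → 12:14 AM UTC (Apr 24).
Isla Perdida is UTC−9:00, so local arrival = 12:14 AM − 9:00 = 3:14 PM on Apr 23.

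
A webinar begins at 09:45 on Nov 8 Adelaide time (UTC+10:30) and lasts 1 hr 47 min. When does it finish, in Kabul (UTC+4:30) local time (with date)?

Convert start to UTC: 09:45 − 10:30 = 23:15 UTC on Nov 7.
Add 1 hour 47 minutes duration → 01:02 UTC (Nov 8).
Kabul is UTC+4:30, so local end time = 01:02 + 4:30 = 05:32 on Nov 8.

05:32 on November 8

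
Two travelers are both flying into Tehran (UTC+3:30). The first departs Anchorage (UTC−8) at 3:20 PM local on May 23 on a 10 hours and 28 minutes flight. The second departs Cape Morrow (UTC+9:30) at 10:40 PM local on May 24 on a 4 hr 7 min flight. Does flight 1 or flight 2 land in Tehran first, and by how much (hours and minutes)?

Flight 1 in UTC: 3:20 PM + 8:00 = 11:20 PM on May 23.
+10 hours 28 minutes → arrive 9:48 AM UTC on May 24.
Flight 2 in UTC: 10:40 PM − 9:30 = 1:10 PM on May 24.
+4 hours and 7 minutes → arrive 5:17 PM UTC on May 24.
Flight 1 lands earlier by 7 hours 29 minutes.

the first, by 7 hours 29 minutes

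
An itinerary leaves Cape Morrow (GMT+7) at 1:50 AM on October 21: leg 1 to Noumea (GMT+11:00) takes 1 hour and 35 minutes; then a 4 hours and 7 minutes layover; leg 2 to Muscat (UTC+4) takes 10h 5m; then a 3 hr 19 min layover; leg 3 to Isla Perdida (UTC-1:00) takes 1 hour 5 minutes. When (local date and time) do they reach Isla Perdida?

2:01 PM on October 21

Convert departure to UTC: 1:50 AM − 7:00 = 6:50 PM UTC on Oct 20.
Add 1 hour 35 minutes leg 1 → 8:25 PM UTC.
Add 4 hours and 7 minutes layover in Noumea → 12:32 AM UTC (Oct 21).
Add 10 hours 5 minutes leg 2 → 10:37 AM UTC.
Add 3 hours and 19 minutes layover in Muscat → 1:56 PM UTC.
Add 1 hour and 5 minutes leg 3 → 3:01 PM UTC.
Isla Perdida is UTC−1:00, so local arrival = 3:01 PM − 1:00 = 2:01 PM on Oct 21.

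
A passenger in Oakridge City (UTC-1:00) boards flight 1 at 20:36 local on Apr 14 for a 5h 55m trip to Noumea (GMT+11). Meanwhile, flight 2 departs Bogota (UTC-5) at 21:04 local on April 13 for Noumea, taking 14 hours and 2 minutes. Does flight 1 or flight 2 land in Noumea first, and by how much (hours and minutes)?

Flight 1 in UTC: 20:36 + 1:00 = 21:36 on Apr 14.
+5 hours and 55 minutes → arrive 03:31 UTC on Apr 15.
Flight 2 in UTC: 21:04 + 5:00 = 02:04 on Apr 14.
+14 hours and 2 minutes → arrive 16:06 UTC on Apr 14.
Flight 2 lands earlier by 11 hours 25 minutes.

the second, by 11 hours 25 minutes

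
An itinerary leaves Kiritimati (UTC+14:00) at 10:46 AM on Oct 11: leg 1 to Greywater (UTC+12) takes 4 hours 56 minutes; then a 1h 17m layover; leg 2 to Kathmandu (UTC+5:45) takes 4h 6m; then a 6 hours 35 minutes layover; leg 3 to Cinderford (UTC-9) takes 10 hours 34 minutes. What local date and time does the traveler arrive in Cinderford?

3:14 PM on October 11

Convert departure to UTC: 10:46 AM − 14:00 = 8:46 PM UTC on Oct 10.
Add 4 hours and 56 minutes leg 1 → 1:42 AM UTC (Oct 11).
Add 1 hour and 17 minutes layover in Greywater → 2:59 AM UTC.
Add 4 hours 6 minutes leg 2 → 7:05 AM UTC.
Add 6 hours 35 minutes layover in Kathmandu → 1:40 PM UTC.
Add 10 hours and 34 minutes leg 3 → 12:14 AM UTC (Oct 12).
Cinderford is UTC−9:00, so local arrival = 12:14 AM − 9:00 = 3:14 PM on Oct 11.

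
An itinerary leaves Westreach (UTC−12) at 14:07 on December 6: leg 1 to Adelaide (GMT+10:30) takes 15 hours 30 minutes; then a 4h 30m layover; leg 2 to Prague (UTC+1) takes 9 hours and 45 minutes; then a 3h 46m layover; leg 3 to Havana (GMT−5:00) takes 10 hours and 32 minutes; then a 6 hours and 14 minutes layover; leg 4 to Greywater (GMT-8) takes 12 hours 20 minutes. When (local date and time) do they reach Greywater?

Convert departure to UTC: 14:07 + 12:00 = 02:07 UTC on Dec 7.
Add 15 hours 30 minutes leg 1 → 17:37 UTC.
Add 4 hours 30 minutes layover in Adelaide → 22:07 UTC.
Add 9 hours 45 minutes leg 2 → 07:52 UTC (Dec 8).
Add 3 hours 46 minutes layover in Prague → 11:38 UTC.
Add 10 hours 32 minutes leg 3 → 22:10 UTC.
Add 6 hours and 14 minutes layover in Havana → 04:24 UTC (Dec 9).
Add 12 hours 20 minutes leg 4 → 16:44 UTC.
Greywater is UTC−8:00, so local arrival = 16:44 − 8:00 = 08:44 on Dec 9.

08:44 on December 9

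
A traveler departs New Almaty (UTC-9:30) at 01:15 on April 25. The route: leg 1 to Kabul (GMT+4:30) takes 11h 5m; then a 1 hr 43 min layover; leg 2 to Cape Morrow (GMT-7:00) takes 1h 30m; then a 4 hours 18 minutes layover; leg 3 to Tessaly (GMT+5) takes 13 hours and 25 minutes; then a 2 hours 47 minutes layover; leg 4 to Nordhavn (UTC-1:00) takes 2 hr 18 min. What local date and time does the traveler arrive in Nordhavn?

Convert departure to UTC: 01:15 + 9:30 = 10:45 UTC on Apr 25.
Add 11 hours and 5 minutes leg 1 → 21:50 UTC.
Add 1 hour 43 minutes layover in Kabul → 23:33 UTC.
Add 1 hour 30 minutes leg 2 → 01:03 UTC (Apr 26).
Add 4 hours 18 minutes layover in Cape Morrow → 05:21 UTC.
Add 13 hours and 25 minutes leg 3 → 18:46 UTC.
Add 2 hours and 47 minutes layover in Tessaly → 21:33 UTC.
Add 2 hours and 18 minutes leg 4 → 23:51 UTC.
Nordhavn is UTC−1:00, so local arrival = 23:51 − 1:00 = 22:51 on Apr 26.

22:51 on Apr 26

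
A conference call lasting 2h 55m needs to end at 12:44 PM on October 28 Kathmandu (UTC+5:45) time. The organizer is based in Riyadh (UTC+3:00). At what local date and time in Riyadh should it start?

Target end time in UTC: 12:44 PM − 5:45 = 6:59 AM on Oct 28.
Subtract 2 hours and 55 minutes → start 4:04 AM UTC on Oct 28.
Riyadh is UTC+3:00: 4:04 AM + 3:00 = 7:04 AM on Oct 28.

7:04 AM on Oct 28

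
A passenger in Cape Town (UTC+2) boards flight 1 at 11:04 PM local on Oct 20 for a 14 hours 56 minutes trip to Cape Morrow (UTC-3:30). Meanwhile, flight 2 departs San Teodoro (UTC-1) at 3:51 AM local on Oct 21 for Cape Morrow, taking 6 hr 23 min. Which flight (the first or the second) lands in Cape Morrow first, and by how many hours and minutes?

Flight 1 in UTC: 11:04 PM − 2:00 = 9:04 PM on Oct 20.
+14 hours 56 minutes → arrive 12:00 PM UTC on Oct 21.
Flight 2 in UTC: 3:51 AM + 1:00 = 4:51 AM on Oct 21.
+6 hours and 23 minutes → arrive 11:14 AM UTC on Oct 21.
Flight 2 lands earlier by 46 minutes.

the second, by 46 minutes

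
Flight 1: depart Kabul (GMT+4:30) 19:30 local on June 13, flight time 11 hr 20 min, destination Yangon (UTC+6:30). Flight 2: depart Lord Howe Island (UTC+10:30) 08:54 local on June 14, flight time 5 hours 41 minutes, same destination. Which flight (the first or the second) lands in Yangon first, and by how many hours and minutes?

Flight 1 in UTC: 19:30 − 4:30 = 15:00 on Jun 13.
+11 hours 20 minutes → arrive 02:20 UTC on Jun 14.
Flight 2 in UTC: 08:54 − 10:30 = 22:24 on Jun 13.
+5 hours and 41 minutes → arrive 04:05 UTC on Jun 14.
Flight 1 lands earlier by 1 hour 45 minutes.

the first, by 1 hour 45 minutes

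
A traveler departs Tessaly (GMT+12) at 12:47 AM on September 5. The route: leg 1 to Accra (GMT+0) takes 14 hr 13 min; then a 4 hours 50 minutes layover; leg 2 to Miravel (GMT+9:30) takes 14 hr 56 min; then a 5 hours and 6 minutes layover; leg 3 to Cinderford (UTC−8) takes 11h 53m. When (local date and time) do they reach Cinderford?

7:45 AM on September 6

Convert departure to UTC: 12:47 AM − 12:00 = 12:47 PM UTC on Sep 4.
Add 14 hours and 13 minutes leg 1 → 3:00 AM UTC (Sep 5).
Add 4 hours 50 minutes layover in Accra → 7:50 AM UTC.
Add 14 hours 56 minutes leg 2 → 10:46 PM UTC.
Add 5 hours 6 minutes layover in Miravel → 3:52 AM UTC (Sep 6).
Add 11 hours 53 minutes leg 3 → 3:45 PM UTC.
Cinderford is UTC−8:00, so local arrival = 3:45 PM − 8:00 = 7:45 AM on Sep 6.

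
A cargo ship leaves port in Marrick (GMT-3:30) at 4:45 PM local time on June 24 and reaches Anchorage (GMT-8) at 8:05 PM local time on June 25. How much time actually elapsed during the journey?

31 hours 50 minutes

Departure in UTC: 4:45 PM + 3:30 = 8:15 PM on Jun 24.
Arrival in UTC: 8:05 PM + 8:00 = 4:05 AM on Jun 26.
Elapsed = 4:05 AM − 8:15 PM (+2 days) = 31 hours 50 minutes.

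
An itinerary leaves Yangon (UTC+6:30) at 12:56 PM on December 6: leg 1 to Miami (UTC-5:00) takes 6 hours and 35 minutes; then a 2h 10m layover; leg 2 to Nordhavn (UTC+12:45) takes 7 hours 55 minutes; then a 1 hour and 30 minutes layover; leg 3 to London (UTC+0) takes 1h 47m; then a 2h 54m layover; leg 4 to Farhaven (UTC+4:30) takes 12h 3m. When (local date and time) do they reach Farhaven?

9:50 PM on Dec 7

Convert departure to UTC: 12:56 PM − 6:30 = 6:26 AM UTC on Dec 6.
Add 6 hours and 35 minutes leg 1 → 1:01 PM UTC.
Add 2 hours 10 minutes layover in Miami → 3:11 PM UTC.
Add 7 hours 55 minutes leg 2 → 11:06 PM UTC.
Add 1 hour 30 minutes layover in Nordhavn → 12:36 AM UTC (Dec 7).
Add 1 hour 47 minutes leg 3 → 2:23 AM UTC.
Add 2 hours and 54 minutes layover in London → 5:17 AM UTC.
Add 12 hours and 3 minutes leg 4 → 5:20 PM UTC.
Farhaven is UTC+4:30, so local arrival = 5:20 PM + 4:30 = 9:50 PM on Dec 7.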